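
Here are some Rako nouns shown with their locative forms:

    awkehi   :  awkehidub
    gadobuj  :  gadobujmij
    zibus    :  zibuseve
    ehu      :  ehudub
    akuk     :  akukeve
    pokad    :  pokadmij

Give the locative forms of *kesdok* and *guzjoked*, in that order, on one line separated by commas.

The suffix is conditioned by the final sound: -eve when the stem ends in a voiceless consonant (*zibus*, *akuk*); -mij when the stem ends in a voiced consonant (*gadobuj*, *pokad*); -dub when the stem ends in a vowel (*awkehi*, *ehu*).
Since the final sound of *kesdok* is /k/ (a voiceless consonant), it takes -eve, giving *kesdokeve*.
The final sound of *guzjoked* is /d/, which is a voiced consonant, so the suffix is -mij, giving *guzjokedmij*.

kesdokeve, guzjokedmij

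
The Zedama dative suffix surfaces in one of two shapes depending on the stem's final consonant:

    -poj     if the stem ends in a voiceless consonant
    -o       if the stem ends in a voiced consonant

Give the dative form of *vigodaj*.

Since the final consonant of *vigodaj* is /j/ (voiced), it takes -o, giving *vigodajo*.

vigodajo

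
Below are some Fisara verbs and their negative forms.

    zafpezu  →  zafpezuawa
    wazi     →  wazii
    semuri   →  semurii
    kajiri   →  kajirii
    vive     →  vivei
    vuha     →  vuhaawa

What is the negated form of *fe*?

The pattern is front/back vowel harmony: -i when the last vowel of the stem is a front vowel (*wazi*, *semuri*, *kajiri*, *vive*); -awa when the last vowel of the stem is a back vowel (*zafpezu*, *vuha*).
Since the last vowel of *fe* is /e/ (a front vowel), it takes -i, giving *fei*.

fei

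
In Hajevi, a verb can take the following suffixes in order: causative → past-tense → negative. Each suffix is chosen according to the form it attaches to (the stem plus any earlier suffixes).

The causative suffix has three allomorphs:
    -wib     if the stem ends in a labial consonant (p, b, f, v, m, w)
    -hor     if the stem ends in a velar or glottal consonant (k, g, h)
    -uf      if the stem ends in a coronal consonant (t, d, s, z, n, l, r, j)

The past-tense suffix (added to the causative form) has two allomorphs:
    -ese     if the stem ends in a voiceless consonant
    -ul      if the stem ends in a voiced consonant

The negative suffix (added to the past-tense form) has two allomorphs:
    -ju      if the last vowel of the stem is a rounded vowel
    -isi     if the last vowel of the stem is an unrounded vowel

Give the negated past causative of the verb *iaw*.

Since the final consonant of *iaw* is /w/ (labial), it takes -wib, giving *iawwib*.
The causative form *iawwib*: final consonant = /b/, voiced → -ul → *iawwibul*.
The past-tense form *iawwibul* — last vowel /u/ (a rounded vowel) → -ju → *iawwibulju*.

iawwibulju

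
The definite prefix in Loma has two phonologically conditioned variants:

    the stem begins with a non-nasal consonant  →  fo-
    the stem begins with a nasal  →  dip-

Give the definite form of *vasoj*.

*vasoj*: first consonant = /v/, non-nasal → fo- → *fovasoj*.

fovasoj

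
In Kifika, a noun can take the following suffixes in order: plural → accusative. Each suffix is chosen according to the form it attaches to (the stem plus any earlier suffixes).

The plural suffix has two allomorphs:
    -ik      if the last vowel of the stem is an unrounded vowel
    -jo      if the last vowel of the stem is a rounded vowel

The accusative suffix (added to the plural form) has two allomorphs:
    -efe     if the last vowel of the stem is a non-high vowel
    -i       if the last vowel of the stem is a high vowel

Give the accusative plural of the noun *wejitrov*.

wejitrovjoefe

The last vowel of *wejitrov* is /o/, which is a rounded vowel, so the plural suffix is -jo, giving *wejitrovjo*.
The plural form *wejitrovjo* — last vowel /o/ (a non-high vowel) → -efe → *wejitrovjoefe*.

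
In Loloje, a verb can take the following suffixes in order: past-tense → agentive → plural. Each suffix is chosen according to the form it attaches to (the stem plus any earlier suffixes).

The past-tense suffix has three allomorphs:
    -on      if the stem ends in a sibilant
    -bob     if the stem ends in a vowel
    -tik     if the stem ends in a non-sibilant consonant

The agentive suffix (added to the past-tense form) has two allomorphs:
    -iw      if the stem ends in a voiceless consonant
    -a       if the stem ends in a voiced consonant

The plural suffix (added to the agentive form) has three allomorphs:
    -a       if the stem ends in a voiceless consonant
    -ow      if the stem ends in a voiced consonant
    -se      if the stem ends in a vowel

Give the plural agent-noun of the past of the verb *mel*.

meltikiwow

Since the final sound of *mel* is /l/ (a non-sibilant consonant), it takes -tik, giving *meltik*.
The past-tense form *meltik*: final consonant = /k/, voiceless → -iw → *meltikiw*.
The final sound of the agentive form *meltikiw* is /w/, which is a voiced consonant, so the plural suffix is -ow, giving *meltikiwow*.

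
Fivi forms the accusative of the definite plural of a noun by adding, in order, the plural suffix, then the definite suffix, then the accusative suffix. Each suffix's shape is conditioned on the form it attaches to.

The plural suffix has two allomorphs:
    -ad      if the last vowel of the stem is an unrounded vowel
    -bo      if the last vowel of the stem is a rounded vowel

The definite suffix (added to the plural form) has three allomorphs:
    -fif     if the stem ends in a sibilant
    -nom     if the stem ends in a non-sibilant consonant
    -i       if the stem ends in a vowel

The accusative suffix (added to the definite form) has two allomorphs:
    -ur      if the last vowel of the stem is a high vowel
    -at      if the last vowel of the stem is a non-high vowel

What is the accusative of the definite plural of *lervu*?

*lervu* — last vowel /u/ (a rounded vowel) → -bo → *lervubo*.
The plural form *lervubo* — final sound /o/ (a vowel) → -i → *lervuboi*.
The last vowel of the definite form *lervuboi* is /i/, which is a high vowel, so the accusative suffix is -ur, giving *lervuboiur*.

lervuboiur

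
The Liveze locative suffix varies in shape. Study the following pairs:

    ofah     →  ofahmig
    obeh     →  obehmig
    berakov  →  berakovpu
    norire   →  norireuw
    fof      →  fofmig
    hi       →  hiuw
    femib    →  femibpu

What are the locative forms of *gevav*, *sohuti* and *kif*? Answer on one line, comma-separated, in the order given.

gevavpu, sohutiuw, kifmig

The alternation tracks the final sound of the stem — -mig when the stem ends in a voiceless consonant (*ofah*, *obeh*, *fof*); -pu when the stem ends in a voiced consonant (*berakov*, *femib*); -uw when the stem ends in a vowel (*norire*, *hi*).
*gevav*: final sound = /v/, a voiced consonant → -pu → *gevavpu*.
The final sound of *sohuti* is /i/, which is a vowel, so the suffix is -uw, giving *sohutiuw*.
Since the final sound of *kif* is /f/ (a voiceless consonant), it takes -mig, giving *kifmig*.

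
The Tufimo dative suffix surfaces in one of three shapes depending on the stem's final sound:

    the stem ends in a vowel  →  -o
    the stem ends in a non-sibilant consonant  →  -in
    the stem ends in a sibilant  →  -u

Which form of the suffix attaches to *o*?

-o

*o*: final sound = /o/, a vowel → -o.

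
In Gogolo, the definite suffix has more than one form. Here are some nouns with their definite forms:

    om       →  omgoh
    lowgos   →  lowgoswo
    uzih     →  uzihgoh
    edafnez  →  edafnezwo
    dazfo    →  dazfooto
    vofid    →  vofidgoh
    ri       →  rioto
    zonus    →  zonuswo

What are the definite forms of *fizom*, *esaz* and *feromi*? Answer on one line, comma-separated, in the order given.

The alternation tracks the final sound of the stem — -wo when the stem ends in a sibilant (*lowgos*, *edafnez*, *zonus*); -goh when the stem ends in a non-sibilant consonant (*om*, *uzih*, *vofid*); -oto when the stem ends in a vowel (*dazfo*, *ri*).
*fizom*: final sound = /m/, a non-sibilant consonant → -goh → *fizomgoh*.
The final sound of *esaz* is /z/, which is a sibilant, so the suffix is -wo, giving *esazwo*.
The final sound of *feromi* is /i/, which is a vowel, so the suffix is -oto, giving *feromioto*.

fizomgoh, esazwo, feromioto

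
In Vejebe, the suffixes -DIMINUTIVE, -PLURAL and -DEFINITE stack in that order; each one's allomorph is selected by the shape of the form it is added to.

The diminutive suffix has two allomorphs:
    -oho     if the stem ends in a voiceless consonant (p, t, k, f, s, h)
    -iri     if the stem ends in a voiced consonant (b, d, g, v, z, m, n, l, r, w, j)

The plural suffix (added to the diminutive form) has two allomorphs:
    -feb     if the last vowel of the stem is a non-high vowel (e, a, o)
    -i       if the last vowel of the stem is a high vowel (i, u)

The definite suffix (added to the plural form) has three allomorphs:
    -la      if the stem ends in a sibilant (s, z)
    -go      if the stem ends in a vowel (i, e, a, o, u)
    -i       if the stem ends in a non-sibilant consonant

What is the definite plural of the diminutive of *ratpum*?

ratpumiriigo

*ratpum* — final consonant /m/ (voiced) → -iri → *ratpumiri*.
The diminutive form *ratpumiri*: last vowel = /i/, a high vowel → -i → *ratpumirii*.
The final sound of the plural form *ratpumirii* is /i/, which is a vowel, so the definite suffix is -go, giving *ratpumiriigo*.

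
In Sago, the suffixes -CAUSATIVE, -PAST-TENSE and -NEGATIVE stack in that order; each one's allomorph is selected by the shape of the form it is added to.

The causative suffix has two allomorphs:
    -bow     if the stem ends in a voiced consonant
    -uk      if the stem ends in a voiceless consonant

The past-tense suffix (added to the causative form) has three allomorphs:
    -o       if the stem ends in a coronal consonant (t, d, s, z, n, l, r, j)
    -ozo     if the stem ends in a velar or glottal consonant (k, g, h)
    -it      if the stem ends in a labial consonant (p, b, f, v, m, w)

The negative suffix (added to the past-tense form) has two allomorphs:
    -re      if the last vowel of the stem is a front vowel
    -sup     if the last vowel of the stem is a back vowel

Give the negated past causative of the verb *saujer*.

Since the final consonant of *saujer* is /r/ (voiced), it takes -bow, giving *saujerbow*.
Since the final consonant of the causative form *saujerbow* is /w/ (labial), it takes -it, giving *saujerbowit*.
Since the last vowel of the past-tense form *saujerbowit* is /i/ (a front vowel), it takes -re, giving *saujerbowitre*.

saujerbowitre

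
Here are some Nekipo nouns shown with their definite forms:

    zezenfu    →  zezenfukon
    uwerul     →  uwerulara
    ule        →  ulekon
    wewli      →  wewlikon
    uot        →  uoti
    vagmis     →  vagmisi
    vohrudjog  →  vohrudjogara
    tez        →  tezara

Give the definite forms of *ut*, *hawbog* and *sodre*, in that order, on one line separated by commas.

The pattern is voicing of the final sound: -i when the stem ends in a voiceless consonant (*uot*, *vagmis*); -ara when the stem ends in a voiced consonant (*uwerul*, *vohrudjog*, *tez*); -kon when the stem ends in a vowel (*zezenfu*, *ule*, *wewli*).
The final sound of *ut* is /t/, which is a voiceless consonant, so the suffix is -i, giving *uti*.
*hawbog* — final sound /g/ (a voiced consonant) → -ara → *hawbogara*.
Since the final sound of *sodre* is /e/ (a vowel), it takes -kon, giving *sodrekon*.

uti, hawbogara, sodrekon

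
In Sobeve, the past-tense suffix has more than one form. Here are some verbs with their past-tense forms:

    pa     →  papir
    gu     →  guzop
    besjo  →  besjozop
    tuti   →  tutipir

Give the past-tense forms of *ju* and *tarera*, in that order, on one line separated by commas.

juzop, tarerapir

The pattern is rounding harmony: -zop when the last vowel of the stem is a rounded vowel (*gu*, *besjo*); -pir when the last vowel of the stem is an unrounded vowel (*pa*, *tuti*).
*ju* — last vowel /u/ (a rounded vowel) → -zop → *juzop*.
Since the last vowel of *tarera* is /a/ (an unrounded vowel), it takes -pir, giving *tarerapir*.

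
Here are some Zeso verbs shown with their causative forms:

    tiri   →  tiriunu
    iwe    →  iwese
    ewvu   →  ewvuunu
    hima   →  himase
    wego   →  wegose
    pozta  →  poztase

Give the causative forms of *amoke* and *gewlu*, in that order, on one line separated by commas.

amokese, gewluunu

The suffix is conditioned by the last vowel: -unu when the last vowel of the stem is a high vowel (*tiri*, *ewvu*); -se when the last vowel of the stem is a non-high vowel (*iwe*, *hima*, *wego*, *pozta*).
*amoke*: last vowel = /e/, a non-high vowel → -se → *amokese*.
*gewlu*: last vowel = /u/, a high vowel → -unu → *gewluunu*.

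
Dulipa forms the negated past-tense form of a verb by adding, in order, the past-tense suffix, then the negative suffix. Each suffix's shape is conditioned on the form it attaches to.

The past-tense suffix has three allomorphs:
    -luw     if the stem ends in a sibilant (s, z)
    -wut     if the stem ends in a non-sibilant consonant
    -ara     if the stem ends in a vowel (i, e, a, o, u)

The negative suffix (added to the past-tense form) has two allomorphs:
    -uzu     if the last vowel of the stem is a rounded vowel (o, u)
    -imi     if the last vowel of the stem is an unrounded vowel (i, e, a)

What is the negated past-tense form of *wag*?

The final sound of *wag* is /g/, which is a non-sibilant consonant, so the past-tense suffix is -wut, giving *wagwut*.
The past-tense form *wagwut*: last vowel = /u/, a rounded vowel → -uzu → *wagwutuzu*.

wagwutuzu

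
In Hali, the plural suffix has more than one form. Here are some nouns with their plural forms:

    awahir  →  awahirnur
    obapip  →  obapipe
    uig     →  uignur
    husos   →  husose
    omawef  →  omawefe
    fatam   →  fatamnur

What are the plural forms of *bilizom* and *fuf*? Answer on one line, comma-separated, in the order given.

bilizomnur, fufe

The alternation tracks the final consonant of the stem — -e when the stem ends in a voiceless consonant (*obapip*, *husos*, *omawef*); -nur when the stem ends in a voiced consonant (*awahir*, *uig*, *fatam*).
Since the final consonant of *bilizom* is /m/ (voiced), it takes -nur, giving *bilizomnur*.
Since the final consonant of *fuf* is /f/ (voiceless), it takes -e, giving *fufe*.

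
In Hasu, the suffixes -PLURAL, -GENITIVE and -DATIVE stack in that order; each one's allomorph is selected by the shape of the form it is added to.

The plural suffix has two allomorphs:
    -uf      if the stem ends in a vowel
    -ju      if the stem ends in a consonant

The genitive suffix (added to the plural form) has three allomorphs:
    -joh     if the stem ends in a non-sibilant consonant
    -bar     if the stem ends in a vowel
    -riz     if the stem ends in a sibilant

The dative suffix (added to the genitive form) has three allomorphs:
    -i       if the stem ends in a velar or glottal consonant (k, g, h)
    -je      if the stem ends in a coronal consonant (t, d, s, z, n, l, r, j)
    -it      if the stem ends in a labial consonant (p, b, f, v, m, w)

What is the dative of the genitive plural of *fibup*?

Since the final sound of *fibup* is /p/ (a consonant), it takes -ju, giving *fibupju*.
The final sound of the plural form *fibupju* is /u/, which is a vowel, so the genitive suffix is -bar, giving *fibupjubar*.
Since the final consonant of the genitive form *fibupjubar* is /r/ (coronal), it takes -je, giving *fibupjubarje*.

fibupjubarje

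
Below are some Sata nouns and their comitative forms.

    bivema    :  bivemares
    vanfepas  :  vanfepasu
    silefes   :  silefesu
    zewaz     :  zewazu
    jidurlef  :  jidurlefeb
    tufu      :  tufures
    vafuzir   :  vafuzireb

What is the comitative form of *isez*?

The pattern is sibilance of the final sound: -u when the stem ends in a sibilant (*vanfepas*, *silefes*, *zewaz*); -eb when the stem ends in a non-sibilant consonant (*jidurlef*, *vafuzir*); -res when the stem ends in a vowel (*bivema*, *tufu*).
Since the final sound of *isez* is /z/ (a sibilant), it takes -u, giving *isezu*.

isezu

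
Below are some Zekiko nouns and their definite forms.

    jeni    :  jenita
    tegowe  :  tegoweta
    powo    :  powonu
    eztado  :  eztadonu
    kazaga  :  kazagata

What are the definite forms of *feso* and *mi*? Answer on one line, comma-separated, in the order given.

fesonu, mita

Looking at the last vowel of each stem: -nu when the last vowel of the stem is a rounded vowel (*powo*, *eztado*); -ta when the last vowel of the stem is an unrounded vowel (*jeni*, *tegowe*, *kazaga*).
*feso* — last vowel /o/ (a rounded vowel) → -nu → *fesonu*.
The last vowel of *mi* is /i/, which is an unrounded vowel, so the suffix is -ta, giving *mita*.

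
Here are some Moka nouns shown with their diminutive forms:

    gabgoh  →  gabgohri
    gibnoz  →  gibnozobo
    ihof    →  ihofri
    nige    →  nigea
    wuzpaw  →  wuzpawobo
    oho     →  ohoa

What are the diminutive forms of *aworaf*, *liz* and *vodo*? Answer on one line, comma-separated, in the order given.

aworafri, lizobo, vodoa

Looking at the final sound of each stem: -ri when the stem ends in a voiceless consonant (*gabgoh*, *ihof*); -obo when the stem ends in a voiced consonant (*gibnoz*, *wuzpaw*); -a when the stem ends in a vowel (*nige*, *oho*).
*aworaf* — final sound /f/ (a voiceless consonant) → -ri → *aworafri*.
*liz* — final sound /z/ (a voiced consonant) → -obo → *lizobo*.
*vodo*: final sound = /o/, a vowel → -a → *vodoa*.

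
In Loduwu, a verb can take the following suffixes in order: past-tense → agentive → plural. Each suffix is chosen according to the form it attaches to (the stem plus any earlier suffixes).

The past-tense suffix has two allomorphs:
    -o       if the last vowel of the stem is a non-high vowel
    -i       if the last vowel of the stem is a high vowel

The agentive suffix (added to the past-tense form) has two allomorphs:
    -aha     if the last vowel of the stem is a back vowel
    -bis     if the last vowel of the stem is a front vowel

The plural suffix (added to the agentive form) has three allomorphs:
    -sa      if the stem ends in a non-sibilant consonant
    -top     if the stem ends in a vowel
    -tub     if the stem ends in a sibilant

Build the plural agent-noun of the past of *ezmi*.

Since the last vowel of *ezmi* is /i/ (a high vowel), it takes -i, giving *ezmii*.
The last vowel of the past-tense form *ezmii* is /i/, which is a front vowel, so the agentive suffix is -bis, giving *ezmiibis*.
Since the final sound of the agentive form *ezmiibis* is /s/ (a sibilant), it takes -tub, giving *ezmiibistub*.

ezmiibistub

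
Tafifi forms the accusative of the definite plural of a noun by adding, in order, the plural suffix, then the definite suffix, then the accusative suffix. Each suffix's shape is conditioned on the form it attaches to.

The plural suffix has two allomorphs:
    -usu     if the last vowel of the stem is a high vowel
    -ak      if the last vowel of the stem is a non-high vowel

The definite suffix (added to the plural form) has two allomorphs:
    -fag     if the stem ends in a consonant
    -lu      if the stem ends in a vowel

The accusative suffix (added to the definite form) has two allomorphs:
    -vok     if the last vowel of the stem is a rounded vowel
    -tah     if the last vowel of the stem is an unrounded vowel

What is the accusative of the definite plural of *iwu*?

iwuusuluvok

*iwu* — last vowel /u/ (a high vowel) → -usu → *iwuusu*.
Since the final sound of the plural form *iwuusu* is /u/ (a vowel), it takes -lu, giving *iwuusulu*.
The definite form *iwuusulu*: last vowel = /u/, a rounded vowel → -vok → *iwuusuluvok*.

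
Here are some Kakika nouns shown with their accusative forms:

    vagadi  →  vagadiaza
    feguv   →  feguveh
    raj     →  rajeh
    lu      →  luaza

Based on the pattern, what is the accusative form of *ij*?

Looking at the final sound of each stem: -eh when the stem ends in a consonant (*feguv*, *raj*); -aza when the stem ends in a vowel (*vagadi*, *lu*).
Since the final sound of *ij* is /j/ (a consonant), it takes -eh, giving *ijeh*.

ijeh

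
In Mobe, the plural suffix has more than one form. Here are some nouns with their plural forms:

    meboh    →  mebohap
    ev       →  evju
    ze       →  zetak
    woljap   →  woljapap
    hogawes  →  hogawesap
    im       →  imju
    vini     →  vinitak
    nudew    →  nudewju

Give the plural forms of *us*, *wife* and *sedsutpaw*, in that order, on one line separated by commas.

usap, wifetak, sedsutpawju

The pattern is voicing of the final sound: -ap when the stem ends in a voiceless consonant (*meboh*, *woljap*, *hogawes*); -ju when the stem ends in a voiced consonant (*ev*, *im*, *nudew*); -tak when the stem ends in a vowel (*ze*, *vini*).
Since the final sound of *us* is /s/ (a voiceless consonant), it takes -ap, giving *usap*.
*wife*: final sound = /e/, a vowel → -tak → *wifetak*.
The final sound of *sedsutpaw* is /w/, which is a voiced consonant, so the suffix is -ju, giving *sedsutpawju*.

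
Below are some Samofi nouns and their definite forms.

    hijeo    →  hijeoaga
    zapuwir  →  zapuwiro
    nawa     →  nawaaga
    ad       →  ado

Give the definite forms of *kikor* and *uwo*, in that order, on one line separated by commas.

The pattern is consonant vs. vowel: -o when the stem ends in a consonant (*zapuwir*, *ad*); -aga when the stem ends in a vowel (*hijeo*, *nawa*).
The final sound of *kikor* is /r/, which is a consonant, so the suffix is -o, giving *kikoro*.
*uwo* — final sound /o/ (a vowel) → -aga → *uwoaga*.

kikoro, uwoaga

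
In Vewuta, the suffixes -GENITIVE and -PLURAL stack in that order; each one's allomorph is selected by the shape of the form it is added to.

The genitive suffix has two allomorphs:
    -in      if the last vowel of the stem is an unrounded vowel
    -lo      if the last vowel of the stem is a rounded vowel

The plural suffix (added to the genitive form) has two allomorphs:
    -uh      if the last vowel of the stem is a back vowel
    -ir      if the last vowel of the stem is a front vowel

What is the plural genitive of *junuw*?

junuwlouh

Since the last vowel of *junuw* is /u/ (a rounded vowel), it takes -lo, giving *junuwlo*.
The last vowel of the genitive form *junuwlo* is /o/, which is a back vowel, so the plural suffix is -uh, giving *junuwlouh*.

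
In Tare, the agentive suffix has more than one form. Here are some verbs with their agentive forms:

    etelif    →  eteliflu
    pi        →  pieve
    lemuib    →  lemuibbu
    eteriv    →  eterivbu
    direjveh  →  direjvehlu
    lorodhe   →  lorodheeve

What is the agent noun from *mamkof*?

mamkoflu

The pattern is voicing of the final sound: -lu when the stem ends in a voiceless consonant (*etelif*, *direjveh*); -bu when the stem ends in a voiced consonant (*lemuib*, *eteriv*); -eve when the stem ends in a vowel (*pi*, *lorodhe*).
Since the final sound of *mamkof* is /f/ (a voiceless consonant), it takes -lu, giving *mamkoflu*.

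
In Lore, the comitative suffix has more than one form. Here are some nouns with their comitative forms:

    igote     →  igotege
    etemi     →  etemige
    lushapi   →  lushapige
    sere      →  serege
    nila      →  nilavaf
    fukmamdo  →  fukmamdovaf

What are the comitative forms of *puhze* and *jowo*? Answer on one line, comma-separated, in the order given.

puhzege, jowovaf

Looking at the last vowel of each stem: -ge when the last vowel of the stem is a front vowel (*igote*, *etemi*, *lushapi*, *sere*); -vaf when the last vowel of the stem is a back vowel (*nila*, *fukmamdo*).
*puhze*: last vowel = /e/, a front vowel → -ge → *puhzege*.
*jowo* — last vowel /o/ (a back vowel) → -vaf → *jowovaf*.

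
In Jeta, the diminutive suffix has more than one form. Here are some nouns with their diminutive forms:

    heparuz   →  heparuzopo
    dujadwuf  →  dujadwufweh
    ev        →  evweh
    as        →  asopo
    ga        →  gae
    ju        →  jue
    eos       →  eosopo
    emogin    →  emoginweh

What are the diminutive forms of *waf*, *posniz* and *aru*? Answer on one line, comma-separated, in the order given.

wafweh, posnizopo, arue

The alternation tracks the final sound of the stem — -opo when the stem ends in a sibilant (*heparuz*, *as*, *eos*); -weh when the stem ends in a non-sibilant consonant (*dujadwuf*, *ev*, *emogin*); -e when the stem ends in a vowel (*ga*, *ju*).
The final sound of *waf* is /f/, which is a non-sibilant consonant, so the suffix is -weh, giving *wafweh*.
Since the final sound of *posniz* is /z/ (a sibilant), it takes -opo, giving *posnizopo*.
Since the final sound of *aru* is /u/ (a vowel), it takes -e, giving *arue*.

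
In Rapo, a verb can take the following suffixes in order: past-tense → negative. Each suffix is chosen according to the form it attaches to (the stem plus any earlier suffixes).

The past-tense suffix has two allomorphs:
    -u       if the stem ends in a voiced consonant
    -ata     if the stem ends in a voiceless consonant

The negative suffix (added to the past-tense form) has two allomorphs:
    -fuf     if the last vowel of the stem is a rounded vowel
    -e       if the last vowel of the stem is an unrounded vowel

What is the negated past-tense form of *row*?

Since the final consonant of *row* is /w/ (voiced), it takes -u, giving *rowu*.
Since the last vowel of the past-tense form *rowu* is /u/ (a rounded vowel), it takes -fuf, giving *rowufuf*.

rowufuf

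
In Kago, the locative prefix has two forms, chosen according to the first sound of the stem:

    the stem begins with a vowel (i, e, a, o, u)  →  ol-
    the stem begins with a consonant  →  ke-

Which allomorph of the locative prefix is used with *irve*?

ol-

*irve* — first sound /i/ (a vowel) → ol-.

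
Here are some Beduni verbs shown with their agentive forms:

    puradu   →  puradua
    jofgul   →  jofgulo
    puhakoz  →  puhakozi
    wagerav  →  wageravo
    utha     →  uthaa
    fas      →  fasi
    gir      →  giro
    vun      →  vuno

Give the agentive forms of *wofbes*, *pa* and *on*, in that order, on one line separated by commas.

Looking at the final sound of each stem: -i when the stem ends in a sibilant (*puhakoz*, *fas*); -o when the stem ends in a non-sibilant consonant (*jofgul*, *wagerav*, *gir*, *vun*); -a when the stem ends in a vowel (*puradu*, *utha*).
*wofbes* — final sound /s/ (a sibilant) → -i → *wofbesi*.
Since the final sound of *pa* is /a/ (a vowel), it takes -a, giving *paa*.
Since the final sound of *on* is /n/ (a non-sibilant consonant), it takes -o, giving *ono*.

wofbesi, paa, ono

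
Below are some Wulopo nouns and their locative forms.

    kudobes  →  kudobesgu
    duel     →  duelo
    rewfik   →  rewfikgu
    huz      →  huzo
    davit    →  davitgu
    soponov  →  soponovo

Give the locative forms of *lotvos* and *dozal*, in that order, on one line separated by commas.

Looking at the final consonant of each stem: -gu when the stem ends in a voiceless consonant (*kudobes*, *rewfik*, *davit*); -o when the stem ends in a voiced consonant (*duel*, *huz*, *soponov*).
The final consonant of *lotvos* is /s/, which is voiceless, so the suffix is -gu, giving *lotvosgu*.
*dozal* — final consonant /l/ (voiced) → -o → *dozalo*.

lotvosgu, dozalo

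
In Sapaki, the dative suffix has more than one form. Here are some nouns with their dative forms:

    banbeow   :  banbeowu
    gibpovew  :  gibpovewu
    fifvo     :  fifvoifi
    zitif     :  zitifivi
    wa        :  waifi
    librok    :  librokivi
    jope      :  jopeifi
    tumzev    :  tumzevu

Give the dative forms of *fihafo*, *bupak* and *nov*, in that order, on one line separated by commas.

fihafoifi, bupakivi, novu

The alternation tracks the final sound of the stem — -ivi when the stem ends in a voiceless consonant (*zitif*, *librok*); -u when the stem ends in a voiced consonant (*banbeow*, *gibpovew*, *tumzev*); -ifi when the stem ends in a vowel (*fifvo*, *wa*, *jope*).
*fihafo* — final sound /o/ (a vowel) → -ifi → *fihafoifi*.
Since the final sound of *bupak* is /k/ (a voiceless consonant), it takes -ivi, giving *bupakivi*.
*nov* — final sound /v/ (a voiced consonant) → -u → *novu*.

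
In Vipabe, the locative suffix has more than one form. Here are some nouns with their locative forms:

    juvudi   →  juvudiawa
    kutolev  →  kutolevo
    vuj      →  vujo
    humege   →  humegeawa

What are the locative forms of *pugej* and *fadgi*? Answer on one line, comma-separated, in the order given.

pugejo, fadgiawa

Looking at the final sound of each stem: -o when the stem ends in a consonant (*kutolev*, *vuj*); -awa when the stem ends in a vowel (*juvudi*, *humege*).
*pugej*: final sound = /j/, a consonant → -o → *pugejo*.
The final sound of *fadgi* is /i/, which is a vowel, so the suffix is -awa, giving *fadgiawa*.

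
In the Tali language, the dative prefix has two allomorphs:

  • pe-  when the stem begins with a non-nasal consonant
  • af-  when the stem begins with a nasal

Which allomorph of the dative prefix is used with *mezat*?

af-

Since the first consonant of *mezat* is /m/ (a nasal), it takes af-.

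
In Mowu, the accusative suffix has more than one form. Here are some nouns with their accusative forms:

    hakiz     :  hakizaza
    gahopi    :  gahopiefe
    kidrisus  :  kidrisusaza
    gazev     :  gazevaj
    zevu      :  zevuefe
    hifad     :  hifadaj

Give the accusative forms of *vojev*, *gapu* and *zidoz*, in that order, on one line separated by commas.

The pattern is sibilance of the final sound: -aza when the stem ends in a sibilant (*hakiz*, *kidrisus*); -aj when the stem ends in a non-sibilant consonant (*gazev*, *hifad*); -efe when the stem ends in a vowel (*gahopi*, *zevu*).
Since the final sound of *vojev* is /v/ (a non-sibilant consonant), it takes -aj, giving *vojevaj*.
*gapu*: final sound = /u/, a vowel → -efe → *gapuefe*.
The final sound of *zidoz* is /z/, which is a sibilant, so the suffix is -aza, giving *zidozaza*.

vojevaj, gapuefe, zidozaza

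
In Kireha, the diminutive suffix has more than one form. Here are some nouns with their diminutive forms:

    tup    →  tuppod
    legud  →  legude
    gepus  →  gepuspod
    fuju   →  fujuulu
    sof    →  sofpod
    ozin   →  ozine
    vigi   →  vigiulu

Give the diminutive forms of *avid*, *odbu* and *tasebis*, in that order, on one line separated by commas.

Looking at the final sound of each stem: -pod when the stem ends in a voiceless consonant (*tup*, *gepus*, *sof*); -e when the stem ends in a voiced consonant (*legud*, *ozin*); -ulu when the stem ends in a vowel (*fuju*, *vigi*).
Since the final sound of *avid* is /d/ (a voiced consonant), it takes -e, giving *avide*.
*odbu* — final sound /u/ (a vowel) → -ulu → *odbuulu*.
*tasebis*: final sound = /s/, a voiceless consonant → -pod → *tasebispod*.

avide, odbuulu, tasebispod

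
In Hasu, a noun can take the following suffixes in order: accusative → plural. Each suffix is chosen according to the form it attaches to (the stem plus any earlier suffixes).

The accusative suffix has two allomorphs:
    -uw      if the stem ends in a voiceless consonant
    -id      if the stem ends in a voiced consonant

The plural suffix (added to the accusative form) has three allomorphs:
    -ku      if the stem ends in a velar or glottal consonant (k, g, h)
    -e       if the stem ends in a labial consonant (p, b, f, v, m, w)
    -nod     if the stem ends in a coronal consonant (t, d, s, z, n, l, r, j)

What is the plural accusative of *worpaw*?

worpawidnod

*worpaw*: final consonant = /w/, voiced → -id → *worpawid*.
The accusative form *worpawid*: final consonant = /d/, coronal → -nod → *worpawidnod*.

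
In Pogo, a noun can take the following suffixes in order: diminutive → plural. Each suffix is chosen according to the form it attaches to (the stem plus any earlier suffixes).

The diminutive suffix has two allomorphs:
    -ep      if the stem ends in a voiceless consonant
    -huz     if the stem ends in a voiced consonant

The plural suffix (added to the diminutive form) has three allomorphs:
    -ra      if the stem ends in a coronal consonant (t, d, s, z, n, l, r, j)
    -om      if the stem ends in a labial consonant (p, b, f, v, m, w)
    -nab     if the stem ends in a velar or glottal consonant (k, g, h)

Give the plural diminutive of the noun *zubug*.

The final consonant of *zubug* is /g/, which is voiced, so the diminutive suffix is -huz, giving *zubughuz*.
The diminutive form *zubughuz*: final consonant = /z/, coronal → -ra → *zubughuzra*.

zubughuzra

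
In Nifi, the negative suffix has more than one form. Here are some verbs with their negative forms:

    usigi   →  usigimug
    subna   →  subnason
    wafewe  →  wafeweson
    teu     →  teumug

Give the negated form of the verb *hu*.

The pattern is height harmony: -mug when the last vowel of the stem is a high vowel (*usigi*, *teu*); -son when the last vowel of the stem is a non-high vowel (*subna*, *wafewe*).
The last vowel of *hu* is /u/, which is a high vowel, so the suffix is -mug, giving *humug*.

humug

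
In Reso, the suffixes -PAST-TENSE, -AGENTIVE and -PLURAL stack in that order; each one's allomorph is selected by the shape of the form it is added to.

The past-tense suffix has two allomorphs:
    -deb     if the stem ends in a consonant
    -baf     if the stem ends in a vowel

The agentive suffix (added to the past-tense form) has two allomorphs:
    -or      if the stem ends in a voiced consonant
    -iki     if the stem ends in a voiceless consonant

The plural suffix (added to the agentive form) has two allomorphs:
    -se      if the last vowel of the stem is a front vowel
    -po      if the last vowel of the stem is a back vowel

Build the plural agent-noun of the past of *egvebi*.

*egvebi* — final sound /i/ (a vowel) → -baf → *egvebibaf*.
Since the final consonant of the past-tense form *egvebibaf* is /f/ (voiceless), it takes -iki, giving *egvebibafiki*.
The agentive form *egvebibafiki* — last vowel /i/ (a front vowel) → -se → *egvebibafikise*.

egvebibafikise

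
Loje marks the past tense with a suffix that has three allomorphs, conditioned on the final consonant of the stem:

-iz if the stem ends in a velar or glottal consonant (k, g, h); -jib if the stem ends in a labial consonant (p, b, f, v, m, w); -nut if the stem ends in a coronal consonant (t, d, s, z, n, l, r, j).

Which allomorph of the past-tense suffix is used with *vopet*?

-nut

*vopet*: final consonant = /t/, coronal → -nut.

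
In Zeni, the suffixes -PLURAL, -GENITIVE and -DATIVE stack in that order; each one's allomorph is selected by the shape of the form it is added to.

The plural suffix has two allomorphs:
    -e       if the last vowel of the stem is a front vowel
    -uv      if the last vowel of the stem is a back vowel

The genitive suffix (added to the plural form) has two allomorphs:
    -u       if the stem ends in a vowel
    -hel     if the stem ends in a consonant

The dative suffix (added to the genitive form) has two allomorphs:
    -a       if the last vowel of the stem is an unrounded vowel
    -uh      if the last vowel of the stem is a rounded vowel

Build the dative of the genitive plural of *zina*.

*zina* — last vowel /a/ (a back vowel) → -uv → *zinauv*.
The plural form *zinauv* — final sound /v/ (a consonant) → -hel → *zinauvhel*.
The genitive form *zinauvhel*: last vowel = /e/, an unrounded vowel → -a → *zinauvhela*.

zinauvhela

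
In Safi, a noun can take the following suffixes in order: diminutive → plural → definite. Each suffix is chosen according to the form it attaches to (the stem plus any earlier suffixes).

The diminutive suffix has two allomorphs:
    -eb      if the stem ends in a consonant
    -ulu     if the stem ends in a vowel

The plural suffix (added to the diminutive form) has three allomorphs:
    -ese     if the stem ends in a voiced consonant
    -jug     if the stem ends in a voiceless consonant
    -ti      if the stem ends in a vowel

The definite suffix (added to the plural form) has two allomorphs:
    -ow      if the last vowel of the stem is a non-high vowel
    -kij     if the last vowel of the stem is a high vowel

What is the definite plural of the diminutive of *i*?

iulutikij

The final sound of *i* is /i/, which is a vowel, so the diminutive suffix is -ulu, giving *iulu*.
Since the final sound of the diminutive form *iulu* is /u/ (a vowel), it takes -ti, giving *iuluti*.
The last vowel of the plural form *iuluti* is /i/, which is a high vowel, so the definite suffix is -kij, giving *iulutikij*.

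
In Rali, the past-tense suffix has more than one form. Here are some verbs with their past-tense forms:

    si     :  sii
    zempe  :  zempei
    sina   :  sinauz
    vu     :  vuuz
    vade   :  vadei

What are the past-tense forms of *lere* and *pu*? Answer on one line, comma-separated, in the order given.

lerei, puuz

Looking at the last vowel of each stem: -i when the last vowel of the stem is a front vowel (*si*, *zempe*, *vade*); -uz when the last vowel of the stem is a back vowel (*sina*, *vu*).
Since the last vowel of *lere* is /e/ (a front vowel), it takes -i, giving *lerei*.
*pu*: last vowel = /u/, a back vowel → -uz → *puuz*.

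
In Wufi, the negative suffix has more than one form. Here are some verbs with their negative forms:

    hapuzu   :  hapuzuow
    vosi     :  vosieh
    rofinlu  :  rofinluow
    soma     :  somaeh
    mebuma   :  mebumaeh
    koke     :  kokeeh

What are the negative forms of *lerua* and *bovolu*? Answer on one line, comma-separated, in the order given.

leruaeh, bovoluow

The suffix is conditioned by the last vowel: -ow when the last vowel of the stem is a rounded vowel (*hapuzu*, *rofinlu*); -eh when the last vowel of the stem is an unrounded vowel (*vosi*, *soma*, *mebuma*, *koke*).
*lerua*: last vowel = /a/, an unrounded vowel → -eh → *leruaeh*.
*bovolu*: last vowel = /u/, a rounded vowel → -ow → *bovoluow*.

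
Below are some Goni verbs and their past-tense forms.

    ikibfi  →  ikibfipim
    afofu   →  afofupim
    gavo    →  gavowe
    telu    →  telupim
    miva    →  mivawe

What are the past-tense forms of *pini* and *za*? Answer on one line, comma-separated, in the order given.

The alternation tracks the last vowel of the stem — -pim when the last vowel of the stem is a high vowel (*ikibfi*, *afofu*, *telu*); -we when the last vowel of the stem is a non-high vowel (*gavo*, *miva*).
*pini* — last vowel /i/ (a high vowel) → -pim → *pinipim*.
*za* — last vowel /a/ (a non-high vowel) → -we → *zawe*.

pinipim, zawe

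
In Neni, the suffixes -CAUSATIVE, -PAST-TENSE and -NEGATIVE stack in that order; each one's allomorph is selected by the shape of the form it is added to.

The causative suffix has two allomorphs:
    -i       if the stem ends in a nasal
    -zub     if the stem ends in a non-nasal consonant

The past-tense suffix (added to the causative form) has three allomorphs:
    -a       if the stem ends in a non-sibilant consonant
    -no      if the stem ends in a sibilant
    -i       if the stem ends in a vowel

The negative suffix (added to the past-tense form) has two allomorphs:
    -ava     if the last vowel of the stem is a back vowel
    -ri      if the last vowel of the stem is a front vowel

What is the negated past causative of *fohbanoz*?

The final consonant of *fohbanoz* is /z/, which is non-nasal, so the causative suffix is -zub, giving *fohbanozzub*.
The causative form *fohbanozzub*: final sound = /b/, a non-sibilant consonant → -a → *fohbanozzuba*.
The past-tense form *fohbanozzuba*: last vowel = /a/, a back vowel → -ava → *fohbanozzubaava*.

fohbanozzubaava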